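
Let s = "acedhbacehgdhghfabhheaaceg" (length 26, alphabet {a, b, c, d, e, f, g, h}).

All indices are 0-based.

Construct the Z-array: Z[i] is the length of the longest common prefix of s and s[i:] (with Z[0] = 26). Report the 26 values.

Z[0]=26
i=1: outside box; Z[1]=0
i=2: outside box; Z[2]=0
i=3: outside box; Z[3]=0
i=4: outside box; Z[4]=0
i=5: outside box; Z[5]=0
i=6: outside box; Z[6]=3 grow→box=[6,9)
i=7: min(r-i=2, Z[1]=0)=0; Z[7]=0
i=8: min(r-i=1, Z[2]=0)=0; Z[8]=0
i=9: outside box; Z[9]=0
i=10: outside box; Z[10]=0
i=11: outside box; Z[11]=0
i=12: outside box; Z[12]=0
i=13: outside box; Z[13]=0
i=14: outside box; Z[14]=0
i=15: outside box; Z[15]=0
i=16: outside box; Z[16]=1 grow→box=[16,17)
i=17: outside box; Z[17]=0
i=18: outside box; Z[18]=0
i=19: outside box; Z[19]=0
i=20: outside box; Z[20]=0
i=21: outside box; Z[21]=1 grow→box=[21,22)
i=22: outside box; Z[22]=3 grow→box=[22,25)
i=23: min(r-i=2, Z[1]=0)=0; Z[23]=0
i=24: min(r-i=1, Z[2]=0)=0; Z[24]=0
i=25: outside box; Z[25]=0

[26, 0, 0, 0, 0, 0, 3, 0, 0, 0, 0, 0, 0, 0, 0, 0, 1, 0, 0, 0, 0, 1, 3, 0, 0, 0]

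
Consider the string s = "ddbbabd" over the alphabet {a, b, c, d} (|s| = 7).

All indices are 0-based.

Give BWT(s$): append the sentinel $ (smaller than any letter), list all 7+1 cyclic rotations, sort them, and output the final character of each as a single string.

rank  rotation  last
    0  $ddbbabd  d
    1  abd$ddbb  b
    2  babd$ddb  b
    3  bbabd$dd  d
    4  bd$ddbba  a
    5  d$ddbbab  b
    6  dbbabd$d  d
    7  ddbbabd$  $

dbbdabd$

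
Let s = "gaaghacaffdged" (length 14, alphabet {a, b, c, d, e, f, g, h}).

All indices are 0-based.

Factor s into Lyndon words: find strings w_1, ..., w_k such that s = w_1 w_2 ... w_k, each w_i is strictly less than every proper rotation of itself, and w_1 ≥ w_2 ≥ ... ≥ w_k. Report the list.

emit factor 1: 'g' (i=0, period=1)
emit factor 2: 'aaghacaffdged' (i=1, period=13)

["g", "aaghacaffdged"]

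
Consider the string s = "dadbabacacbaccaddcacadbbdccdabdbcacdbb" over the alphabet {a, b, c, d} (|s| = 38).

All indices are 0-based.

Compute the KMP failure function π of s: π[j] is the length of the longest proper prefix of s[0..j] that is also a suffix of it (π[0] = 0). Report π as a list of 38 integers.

π[0] = 0
j=1 s[j]='a': π[1]=0 (border '')
j=2 s[j]='d': π[2]=1 (border 'd')
j=3 s[j]='b': k: 1→0; π[3]=0 (border '')
j=4 s[j]='a': π[4]=0 (border '')
j=5 s[j]='b': π[5]=0 (border '')
j=6 s[j]='a': π[6]=0 (border '')
j=7 s[j]='c': π[7]=0 (border '')
j=8 s[j]='a': π[8]=0 (border '')
j=9 s[j]='c': π[9]=0 (border '')
j=10 s[j]='b': π[10]=0 (border '')
j=11 s[j]='a': π[11]=0 (border '')
j=12 s[j]='c': π[12]=0 (border '')
j=13 s[j]='c': π[13]=0 (border '')
j=14 s[j]='a': π[14]=0 (border '')
j=15 s[j]='d': π[15]=1 (border 'd')
j=16 s[j]='d': k: 1→0; π[16]=1 (border 'd')
j=17 s[j]='c': k: 1→0; π[17]=0 (border '')
j=18 s[j]='a': π[18]=0 (border '')
j=19 s[j]='c': π[19]=0 (border '')
j=20 s[j]='a': π[20]=0 (border '')
j=21 s[j]='d': π[21]=1 (border 'd')
j=22 s[j]='b': k: 1→0; π[22]=0 (border '')
j=23 s[j]='b': π[23]=0 (border '')
j=24 s[j]='d': π[24]=1 (border 'd')
j=25 s[j]='c': k: 1→0; π[25]=0 (border '')
j=26 s[j]='c': π[26]=0 (border '')
j=27 s[j]='d': π[27]=1 (border 'd')
j=28 s[j]='a': π[28]=2 (border 'da')
j=29 s[j]='b': k: 2→0; π[29]=0 (border '')
j=30 s[j]='d': π[30]=1 (border 'd')
j=31 s[j]='b': k: 1→0; π[31]=0 (border '')
j=32 s[j]='c': π[32]=0 (border '')
j=33 s[j]='a': π[33]=0 (border '')
j=34 s[j]='c': π[34]=0 (border '')
j=35 s[j]='d': π[35]=1 (border 'd')
j=36 s[j]='b': k: 1→0; π[36]=0 (border '')
j=37 s[j]='b': π[37]=0 (border '')

[0, 0, 1, 0, 0, 0, 0, 0, 0, 0, 0, 0, 0, 0, 0, 1, 1, 0, 0, 0, 0, 1, 0, 0, 1, 0, 0, 1, 2, 0, 1, 0, 0, 0, 0, 1, 0, 0]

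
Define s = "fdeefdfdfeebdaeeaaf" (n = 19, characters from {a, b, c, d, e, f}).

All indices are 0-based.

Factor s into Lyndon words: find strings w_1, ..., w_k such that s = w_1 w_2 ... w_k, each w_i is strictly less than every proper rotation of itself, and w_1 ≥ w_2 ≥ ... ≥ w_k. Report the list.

["f", "deefdfdfee", "bd", "aee", "aaf"]

emit factor 1: 'f' (i=0, period=1)
emit factor 2: 'deefdfdfee' (i=1, period=10)
emit factor 3: 'bd' (i=11, period=2)
emit factor 4: 'aee' (i=13, period=3)
emit factor 5: 'aaf' (i=16, period=3)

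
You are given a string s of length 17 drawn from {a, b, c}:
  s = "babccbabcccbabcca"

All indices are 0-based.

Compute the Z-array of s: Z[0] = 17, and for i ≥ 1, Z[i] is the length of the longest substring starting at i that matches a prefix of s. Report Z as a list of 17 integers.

[17, 0, 1, 0, 0, 5, 0, 1, 0, 0, 0, 5, 0, 1, 0, 0, 0]

Z[0]=17
i=1: i≥r, start 0; Z[1]=0
i=2: i≥r, start 0; Z[2]=1 scan→box=[2,3)
i=3: i≥r, start 0; Z[3]=0
i=4: i≥r, start 0; Z[4]=0
i=5: i≥r, start 0; Z[5]=5 scan→box=[5,10)
i=6: min(r-i=4, Z[1]=0)=0; Z[6]=0
i=7: min(r-i=3, Z[2]=1)=1; Z[7]=1
i=8: min(r-i=2, Z[3]=0)=0; Z[8]=0
i=9: min(r-i=1, Z[4]=0)=0; Z[9]=0
i=10: i≥r, start 0; Z[10]=0
i=11: i≥r, start 0; Z[11]=5 scan→box=[11,16)
i=12: min(r-i=4, Z[1]=0)=0; Z[12]=0
i=13: min(r-i=3, Z[2]=1)=1; Z[13]=1
i=14: min(r-i=2, Z[3]=0)=0; Z[14]=0
i=15: min(r-i=1, Z[4]=0)=0; Z[15]=0
i=16: i≥r, start 0; Z[16]=0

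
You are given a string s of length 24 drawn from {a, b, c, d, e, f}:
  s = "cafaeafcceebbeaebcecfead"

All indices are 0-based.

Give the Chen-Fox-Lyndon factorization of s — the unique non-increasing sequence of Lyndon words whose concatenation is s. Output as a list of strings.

emit factor 1: 'c' (i=0, period=1)
emit factor 2: 'af' (i=1, period=2)
emit factor 3: 'aeafcceebbeaebcecfe' (i=3, period=19)
emit factor 4: 'ad' (i=22, period=2)

["c", "af", "aeafcceebbeaebcecfe", "ad"]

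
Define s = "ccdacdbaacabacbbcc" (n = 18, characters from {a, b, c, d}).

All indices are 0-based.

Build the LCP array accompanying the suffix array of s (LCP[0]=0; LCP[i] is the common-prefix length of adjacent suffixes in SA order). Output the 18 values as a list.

sorted suffixes:
  #0 SA[0]=7  'aacabacbbcc'
  #1 SA[1]=10  'abacbbcc'
  #2 SA[2]=8  'acabacbbcc'
  #3 SA[3]=12  'acbbcc'
  #4 SA[4]=3  'acdbaacabacbbcc'
  #5 SA[5]=6  'baacabacbbcc'
  #6 SA[6]=11  'bacbbcc'
  #7 SA[7]=14  'bbcc'
  #8 SA[8]=15  'bcc'
  #9 SA[9]=17  'c'
  #10 SA[10]=9  'cabacbbcc'
  #11 SA[11]=13  'cbbcc'
  #12 SA[12]=16  'cc'
  #13 SA[13]=0  'ccdacdbaacabacbbcc'
  #14 SA[14]=1  'cdacdbaacabacbbcc'
  #15 SA[15]=4  'cdbaacabacbbcc'
  #16 SA[16]=2  'dacdbaacabacbbcc'
  #17 SA[17]=5  'dbaacabacbbcc'

SA = [7, 10, 8, 12, 3, 6, 11, 14, 15, 17, 9, 13, 16, 0, 1, 4, 2, 5]
i: (SA[i-1],SA[i]) lcp shared
  1: (7,10) 1 'a'
  2: (10,8) 1 'a'
  3: (8,12) 2 'ac'
  4: (12,3) 2 'ac'
  5: (3,6) 0 ''
  6: (6,11) 2 'ba'
  7: (11,14) 1 'b'
  8: (14,15) 1 'b'
  9: (15,17) 0 ''
  10: (17,9) 1 'c'
  11: (9,13) 1 'c'
  12: (13,16) 1 'c'
  13: (16,0) 2 'cc'
  14: (0,1) 1 'c'
  15: (1,4) 2 'cd'
  16: (4,2) 0 ''
  17: (2,5) 1 'd'

[0, 1, 1, 2, 2, 0, 2, 1, 1, 0, 1, 1, 1, 2, 1, 2, 0, 1]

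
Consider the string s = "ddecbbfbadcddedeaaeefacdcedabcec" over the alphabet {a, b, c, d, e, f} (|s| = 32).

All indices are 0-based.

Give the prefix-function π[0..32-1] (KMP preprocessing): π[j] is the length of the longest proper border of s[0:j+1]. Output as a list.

π[0] = 0
j=1 s[j]='d': π[1]=1 (border 'd')
j=2 s[j]='e': k: 1→0; π[2]=0 (border '')
j=3 s[j]='c': π[3]=0 (border '')
j=4 s[j]='b': π[4]=0 (border '')
j=5 s[j]='b': π[5]=0 (border '')
j=6 s[j]='f': π[6]=0 (border '')
j=7 s[j]='b': π[7]=0 (border '')
j=8 s[j]='a': π[8]=0 (border '')
j=9 s[j]='d': π[9]=1 (border 'd')
j=10 s[j]='c': k: 1→0; π[10]=0 (border '')
j=11 s[j]='d': π[11]=1 (border 'd')
j=12 s[j]='d': π[12]=2 (border 'dd')
j=13 s[j]='e': π[13]=3 (border 'dde')
j=14 s[j]='d': k: 3→0; π[14]=1 (border 'd')
j=15 s[j]='e': k: 1→0; π[15]=0 (border '')
j=16 s[j]='a': π[16]=0 (border '')
j=17 s[j]='a': π[17]=0 (border '')
j=18 s[j]='e': π[18]=0 (border '')
j=19 s[j]='e': π[19]=0 (border '')
j=20 s[j]='f': π[20]=0 (border '')
j=21 s[j]='a': π[21]=0 (border '')
j=22 s[j]='c': π[22]=0 (border '')
j=23 s[j]='d': π[23]=1 (border 'd')
j=24 s[j]='c': k: 1→0; π[24]=0 (border '')
j=25 s[j]='e': π[25]=0 (border '')
j=26 s[j]='d': π[26]=1 (border 'd')
j=27 s[j]='a': k: 1→0; π[27]=0 (border '')
j=28 s[j]='b': π[28]=0 (border '')
j=29 s[j]='c': π[29]=0 (border '')
j=30 s[j]='e': π[30]=0 (border '')
j=31 s[j]='c': π[31]=0 (border '')

[0, 1, 0, 0, 0, 0, 0, 0, 0, 1, 0, 1, 2, 3, 1, 0, 0, 0, 0, 0, 0, 0, 0, 1, 0, 0, 1, 0, 0, 0, 0, 0]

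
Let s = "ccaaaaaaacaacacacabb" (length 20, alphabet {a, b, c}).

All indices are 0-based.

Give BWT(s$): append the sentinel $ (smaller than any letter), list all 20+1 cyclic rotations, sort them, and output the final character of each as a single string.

bcaaaaaccaccabacaaaa$

rank  rotation               last
    0  $ccaaaaaaacaacacacabb  b
    1  aaaaaaacaacacacabb$cc  c
    2  aaaaaacaacacacabb$cca  a
    3  aaaaacaacacacabb$ccaa  a
    4  aaaacaacacacabb$ccaaa  a
    5  aaacaacacacabb$ccaaaa  a
    6  aacaacacacabb$ccaaaaa  a
    7  aacacacabb$ccaaaaaaac  c
    8  abb$ccaaaaaaacaacacac  c
    9  acaacacacabb$ccaaaaaa  a
   10  acabb$ccaaaaaaacaacac  c
   11  acacabb$ccaaaaaaacaac  c
   12  acacacabb$ccaaaaaaaca  a
   13  b$ccaaaaaaacaacacacab  b
   14  bb$ccaaaaaaacaacacaca  a
   15  caaaaaaacaacacacabb$c  c
   16  caacacacabb$ccaaaaaaa  a
   17  cabb$ccaaaaaaacaacaca  a
   18  cacabb$ccaaaaaaacaaca  a
   19  cacacabb$ccaaaaaaacaa  a
   20  ccaaaaaaacaacacacabb$  $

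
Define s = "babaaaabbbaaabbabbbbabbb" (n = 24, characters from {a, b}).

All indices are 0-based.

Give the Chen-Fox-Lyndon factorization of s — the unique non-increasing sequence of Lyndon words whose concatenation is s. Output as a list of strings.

["b", "ab", "aaaabbbaaabbabbbbabbb"]

emit factor 1: 'b' (i=0, period=1)
emit factor 2: 'ab' (i=1, period=2)
emit factor 3: 'aaaabbbaaabbabbbbabbb' (i=3, period=21)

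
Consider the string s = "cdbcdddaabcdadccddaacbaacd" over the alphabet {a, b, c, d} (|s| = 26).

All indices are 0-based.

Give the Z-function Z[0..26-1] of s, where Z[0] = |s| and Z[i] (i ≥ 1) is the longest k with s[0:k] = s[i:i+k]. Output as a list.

Z[0]=26
i=1: i≥r, start 0; Z[1]=0
i=2: i≥r, start 0; Z[2]=0
i=3: i≥r, start 0; Z[3]=2 scan→box=[3,5)
i=4: min(r-i=1, Z[1]=0)=0; Z[4]=0
i=5: i≥r, start 0; Z[5]=0
i=6: i≥r, start 0; Z[6]=0
i=7: i≥r, start 0; Z[7]=0
i=8: i≥r, start 0; Z[8]=0
i=9: i≥r, start 0; Z[9]=0
i=10: i≥r, start 0; Z[10]=2 scan→box=[10,12)
i=11: min(r-i=1, Z[1]=0)=0; Z[11]=0
i=12: i≥r, start 0; Z[12]=0
i=13: i≥r, start 0; Z[13]=0
i=14: i≥r, start 0; Z[14]=1 scan→box=[14,15)
i=15: i≥r, start 0; Z[15]=2 scan→box=[15,17)
i=16: min(r-i=1, Z[1]=0)=0; Z[16]=0
i=17: i≥r, start 0; Z[17]=0
i=18: i≥r, start 0; Z[18]=0
i=19: i≥r, start 0; Z[19]=0
i=20: i≥r, start 0; Z[20]=1 scan→box=[20,21)
i=21: i≥r, start 0; Z[21]=0
i=22: i≥r, start 0; Z[22]=0
i=23: i≥r, start 0; Z[23]=0
i=24: i≥r, start 0; Z[24]=2 scan→box=[24,26)
i=25: min(r-i=1, Z[1]=0)=0; Z[25]=0

[26, 0, 0, 2, 0, 0, 0, 0, 0, 0, 2, 0, 0, 0, 1, 2, 0, 0, 0, 0, 1, 0, 0, 0, 2, 0]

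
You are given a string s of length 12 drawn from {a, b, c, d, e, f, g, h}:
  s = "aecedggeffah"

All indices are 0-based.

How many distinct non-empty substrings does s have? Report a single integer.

73

sorted suffixes:
  #0 SA[0]=0  'aecedggeffah'
  #1 SA[1]=10  'ah'
  #2 SA[2]=2  'cedggeffah'
  #3 SA[3]=4  'dggeffah'
  #4 SA[4]=1  'ecedggeffah'
  #5 SA[5]=3  'edggeffah'
  #6 SA[6]=7  'effah'
  #7 SA[7]=9  'fah'
  #8 SA[8]=8  'ffah'
  #9 SA[9]=6  'geffah'
  #10 SA[10]=5  'ggeffah'
  #11 SA[11]=11  'h'

SA = [0, 10, 2, 4, 1, 3, 7, 9, 8, 6, 5, 11]
[i] adj suffixes → lcp
  [1] 0/10 → 1 ('a')
  [2] 10/2 → 0 ('')
  [3] 2/4 → 0 ('')
  [4] 4/1 → 0 ('')
  [5] 1/3 → 1 ('e')
  [6] 3/7 → 1 ('e')
  [7] 7/9 → 0 ('')
  [8] 9/8 → 1 ('f')
  [9] 8/6 → 0 ('')
  [10] 6/5 → 1 ('g')
  [11] 5/11 → 0 ('')

n(n+1)/2 = 12·13/2 = 78
Σ LCP = 0 + 1 + 0 + 0 + 0 + 1 + 1 + 0 + 1 + 0 + 1 + 0 = 5
distinct = 78 − 5 = 73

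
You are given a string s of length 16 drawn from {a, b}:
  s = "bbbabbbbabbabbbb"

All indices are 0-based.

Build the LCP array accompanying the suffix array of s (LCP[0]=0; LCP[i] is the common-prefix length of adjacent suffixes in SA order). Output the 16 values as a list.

[0, 3, 5, 0, 1, 4, 6, 1, 2, 5, 7, 2, 3, 6, 3, 4]

rank | idx | suffix
   0 |   8 | abbabbbb
   1 |  11 | abbbb
   2 |   3 | abbbbabbabbbb
   3 |  15 | b
   4 |   7 | babbabbbb
   5 |  10 | babbbb
   6 |   2 | babbbbabbabbbb
   7 |  14 | bb
   8 |   6 | bbabbabbbb
   9 |   9 | bbabbbb
  10 |   1 | bbabbbbabbabbbb
  11 |  13 | bbb
  12 |   5 | bbbabbabbbb
  13 |   0 | bbbabbbbabbabbbb
  14 |  12 | bbbb
  15 |   4 | bbbbabbabbbb

SA = [8, 11, 3, 15, 7, 10, 2, 14, 6, 9, 1, 13, 5, 0, 12, 4]
rank  pair      lcp
   1  s[8:],s[11:]  3  'abb'
   2  s[11:],s[3:]  5  'abbbb'
   3  s[3:],s[15:]  0  ''
   4  s[15:],s[7:]  1  'b'
   5  s[7:],s[10:]  4  'babb'
   6  s[10:],s[2:]  6  'babbbb'
   7  s[2:],s[14:]  1  'b'
   8  s[14:],s[6:]  2  'bb'
   9  s[6:],s[9:]  5  'bbabb'
  10  s[9:],s[1:]  7  'bbabbbb'
  11  s[1:],s[13:]  2  'bb'
  12  s[13:],s[5:]  3  'bbb'
  13  s[5:],s[0:]  6  'bbbabb'
  14  s[0:],s[12:]  3  'bbb'
  15  s[12:],s[4:]  4  'bbbb'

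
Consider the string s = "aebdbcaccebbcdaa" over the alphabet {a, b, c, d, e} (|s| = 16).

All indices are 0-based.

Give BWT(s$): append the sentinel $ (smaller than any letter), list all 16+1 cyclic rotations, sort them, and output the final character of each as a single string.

rank  rotation           last
    0  $aebdbcaccebbcdaa  a
    1  a$aebdbcaccebbcda  a
    2  aa$aebdbcaccebbcd  d
    3  accebbcdaa$aebdbc  c
    4  aebdbcaccebbcdaa$  $
    5  bbcdaa$aebdbcacce  e
    6  bcaccebbcdaa$aebd  d
    7  bcdaa$aebdbcacceb  b
    8  bdbcaccebbcdaa$ae  e
    9  caccebbcdaa$aebdb  b
   10  ccebbcdaa$aebdbca  a
   11  cdaa$aebdbcaccebb  b
   12  cebbcdaa$aebdbcac  c
   13  daa$aebdbcaccebbc  c
   14  dbcaccebbcdaa$aeb  b
   15  ebbcdaa$aebdbcacc  c
   16  ebdbcaccebbcdaa$a  a

aadc$edbebabccbca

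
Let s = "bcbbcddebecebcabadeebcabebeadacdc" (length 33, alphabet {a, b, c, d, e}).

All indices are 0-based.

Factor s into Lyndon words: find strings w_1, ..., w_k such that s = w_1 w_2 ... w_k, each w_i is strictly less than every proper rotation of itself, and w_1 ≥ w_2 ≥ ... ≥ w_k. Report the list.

["bc", "bbcddebecebc", "abadeebcabebeadacdc"]

emit factor 1: 'bc' (i=0, period=2)
emit factor 2: 'bbcddebecebc' (i=2, period=12)
emit factor 3: 'abadeebcabebeadacdc' (i=14, period=19)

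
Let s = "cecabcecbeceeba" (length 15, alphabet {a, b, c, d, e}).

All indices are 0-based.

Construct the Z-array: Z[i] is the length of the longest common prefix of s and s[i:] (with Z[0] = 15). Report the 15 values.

[15, 0, 1, 0, 0, 3, 0, 1, 0, 0, 2, 0, 0, 0, 0]

Z[0]=15
i=1: outside box; Z[1]=0
i=2: outside box; Z[2]=1 extend→box=[2,3)
i=3: outside box; Z[3]=0
i=4: outside box; Z[4]=0
i=5: outside box; Z[5]=3 extend→box=[5,8)
i=6: min(r-i=2, Z[1]=0)=0; Z[6]=0
i=7: min(r-i=1, Z[2]=1)=1; Z[7]=1
i=8: outside box; Z[8]=0
i=9: outside box; Z[9]=0
i=10: outside box; Z[10]=2 extend→box=[10,12)
i=11: min(r-i=1, Z[1]=0)=0; Z[11]=0
i=12: outside box; Z[12]=0
i=13: outside box; Z[13]=0
i=14: outside box; Z[14]=0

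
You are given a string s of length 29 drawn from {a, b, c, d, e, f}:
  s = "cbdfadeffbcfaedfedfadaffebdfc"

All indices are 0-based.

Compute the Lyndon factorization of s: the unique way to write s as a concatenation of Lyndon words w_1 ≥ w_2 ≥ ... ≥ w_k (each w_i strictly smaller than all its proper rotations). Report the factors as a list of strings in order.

["c", "bdf", "adeffbcfaedfedf", "adaffebdfc"]

emit factor 1: 'c' (i=0, period=1)
emit factor 2: 'bdf' (i=1, period=3)
emit factor 3: 'adeffbcfaedfedf' (i=4, period=15)
emit factor 4: 'adaffebdfc' (i=19, period=10)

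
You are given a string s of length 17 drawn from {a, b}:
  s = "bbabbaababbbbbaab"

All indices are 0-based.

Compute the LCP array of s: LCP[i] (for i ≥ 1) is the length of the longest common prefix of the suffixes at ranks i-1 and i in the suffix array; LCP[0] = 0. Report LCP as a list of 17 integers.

[0, 3, 1, 2, 2, 3, 0, 1, 4, 2, 4, 1, 5, 3, 2, 3, 4]

rank | idx | suffix
   0 |  14 | aab
   1 |   5 | aababbbbbaab
   2 |  15 | ab
   3 |   6 | ababbbbbaab
   4 |   2 | abbaababbbbbaab
   5 |   8 | abbbbbaab
   6 |  16 | b
   7 |  13 | baab
   8 |   4 | baababbbbbaab
   9 |   1 | babbaababbbbbaab
  10 |   7 | babbbbbaab
  11 |  12 | bbaab
  12 |   3 | bbaababbbbbaab
  13 |   0 | bbabbaababbbbbaab
  14 |  11 | bbbaab
  15 |  10 | bbbbaab
  16 |   9 | bbbbbaab

SA = [14, 5, 15, 6, 2, 8, 16, 13, 4, 1, 7, 12, 3, 0, 11, 10, 9]
[i] adj suffixes → lcp
  [1] 14/5 → 3 ('aab')
  [2] 5/15 → 1 ('a')
  [3] 15/6 → 2 ('ab')
  [4] 6/2 → 2 ('ab')
  [5] 2/8 → 3 ('abb')
  [6] 8/16 → 0 ('')
  [7] 16/13 → 1 ('b')
  [8] 13/4 → 4 ('baab')
  [9] 4/1 → 2 ('ba')
  [10] 1/7 → 4 ('babb')
  [11] 7/12 → 1 ('b')
  [12] 12/3 → 5 ('bbaab')
  [13] 3/0 → 3 ('bba')
  [14] 0/11 → 2 ('bb')
  [15] 11/10 → 3 ('bbb')
  [16] 10/9 → 4 ('bbbb')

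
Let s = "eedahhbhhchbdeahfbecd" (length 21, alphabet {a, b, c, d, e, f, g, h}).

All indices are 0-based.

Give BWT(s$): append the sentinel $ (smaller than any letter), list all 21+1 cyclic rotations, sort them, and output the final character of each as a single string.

dedhfhehcebdbe$hchhaab

rank  rotation                last
    0  $eedahhbhhchbdeahfbecd  d
    1  ahfbecd$eedahhbhhchbde  e
    2  ahhbhhchbdeahfbecd$eed  d
    3  bdeahfbecd$eedahhbhhch  h
    4  becd$eedahhbhhchbdeahf  f
    5  bhhchbdeahfbecd$eedahh  h
    6  cd$eedahhbhhchbdeahfbe  e
    7  chbdeahfbecd$eedahhbhh  h
    8  d$eedahhbhhchbdeahfbec  c
    9  dahhbhhchbdeahfbecd$ee  e
   10  deahfbecd$eedahhbhhchb  b
   11  eahfbecd$eedahhbhhchbd  d
   12  ecd$eedahhbhhchbdeahfb  b
   13  edahhbhhchbdeahfbecd$e  e
   14  eedahhbhhchbdeahfbecd$  $
   15  fbecd$eedahhbhhchbdeah  h
   16  hbdeahfbecd$eedahhbhhc  c
   17  hbhhchbdeahfbecd$eedah  h
   18  hchbdeahfbecd$eedahhbh  h
   19  hfbecd$eedahhbhhchbdea  a
   20  hhbhhchbdeahfbecd$eeda  a
   21  hhchbdeahfbecd$eedahhb  b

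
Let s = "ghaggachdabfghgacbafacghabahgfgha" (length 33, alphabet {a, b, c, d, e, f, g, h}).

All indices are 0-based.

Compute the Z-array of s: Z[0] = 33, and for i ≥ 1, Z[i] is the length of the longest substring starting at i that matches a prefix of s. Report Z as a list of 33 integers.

Z[0]=33
i=1: outside box; Z[1]=0
i=2: outside box; Z[2]=0
i=3: outside box; Z[3]=1 scan→box=[3,4)
i=4: outside box; Z[4]=1 scan→box=[4,5)
i=5: outside box; Z[5]=0
i=6: outside box; Z[6]=0
i=7: outside box; Z[7]=0
i=8: outside box; Z[8]=0
i=9: outside box; Z[9]=0
i=10: outside box; Z[10]=0
i=11: outside box; Z[11]=0
i=12: outside box; Z[12]=2 scan→box=[12,14)
i=13: min(r-i=1, Z[1]=0)=0; Z[13]=0
i=14: outside box; Z[14]=1 scan→box=[14,15)
i=15: outside box; Z[15]=0
i=16: outside box; Z[16]=0
i=17: outside box; Z[17]=0
i=18: outside box; Z[18]=0
i=19: outside box; Z[19]=0
i=20: outside box; Z[20]=0
i=21: outside box; Z[21]=0
i=22: outside box; Z[22]=3 scan→box=[22,25)
i=23: min(r-i=2, Z[1]=0)=0; Z[23]=0
i=24: min(r-i=1, Z[2]=0)=0; Z[24]=0
i=25: outside box; Z[25]=0
i=26: outside box; Z[26]=0
i=27: outside box; Z[27]=0
i=28: outside box; Z[28]=1 scan→box=[28,29)
i=29: outside box; Z[29]=0
i=30: outside box; Z[30]=3 scan→box=[30,33)
i=31: min(r-i=2, Z[1]=0)=0; Z[31]=0
i=32: min(r-i=1, Z[2]=0)=0; Z[32]=0

[33, 0, 0, 1, 1, 0, 0, 0, 0, 0, 0, 0, 2, 0, 1, 0, 0, 0, 0, 0, 0, 0, 3, 0, 0, 0, 0, 0, 1, 0, 3, 0, 0]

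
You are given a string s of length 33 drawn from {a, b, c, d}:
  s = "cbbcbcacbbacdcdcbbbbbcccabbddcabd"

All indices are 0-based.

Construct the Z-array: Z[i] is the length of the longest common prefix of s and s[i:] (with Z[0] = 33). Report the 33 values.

Z[0]=33
i=1: outside box; Z[1]=0
i=2: outside box; Z[2]=0
i=3: outside box; Z[3]=2 extend→box=[3,5)
i=4: min(r-i=1, Z[1]=0)=0; Z[4]=0
i=5: outside box; Z[5]=1 extend→box=[5,6)
i=6: outside box; Z[6]=0
i=7: outside box; Z[7]=3 extend→box=[7,10)
i=8: min(r-i=2, Z[1]=0)=0; Z[8]=0
i=9: min(r-i=1, Z[2]=0)=0; Z[9]=0
i=10: outside box; Z[10]=0
i=11: outside box; Z[11]=1 extend→box=[11,12)
i=12: outside box; Z[12]=0
i=13: outside box; Z[13]=1 extend→box=[13,14)
i=14: outside box; Z[14]=0
i=15: outside box; Z[15]=3 extend→box=[15,18)
i=16: min(r-i=2, Z[1]=0)=0; Z[16]=0
i=17: min(r-i=1, Z[2]=0)=0; Z[17]=0
i=18: outside box; Z[18]=0
i=19: outside box; Z[19]=0
i=20: outside box; Z[20]=0
i=21: outside box; Z[21]=1 extend→box=[21,22)
i=22: outside box; Z[22]=1 extend→box=[22,23)
i=23: outside box; Z[23]=1 extend→box=[23,24)
i=24: outside box; Z[24]=0
i=25: outside box; Z[25]=0
i=26: outside box; Z[26]=0
i=27: outside box; Z[27]=0
i=28: outside box; Z[28]=0
i=29: outside box; Z[29]=1 extend→box=[29,30)
i=30: outside box; Z[30]=0
i=31: outside box; Z[31]=0
i=32: outside box; Z[32]=0

[33, 0, 0, 2, 0, 1, 0, 3, 0, 0, 0, 1, 0, 1, 0, 3, 0, 0, 0, 0, 0, 1, 1, 1, 0, 0, 0, 0, 0, 1, 0, 0, 0]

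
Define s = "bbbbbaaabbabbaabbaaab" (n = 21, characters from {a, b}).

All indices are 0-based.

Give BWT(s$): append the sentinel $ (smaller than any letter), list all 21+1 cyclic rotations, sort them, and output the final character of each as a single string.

rank  rotation                last
    0  $bbbbbaaabbabbaabbaaab  b
    1  aaab$bbbbbaaabbabbaabb  b
    2  aaabbabbaabbaaab$bbbbb  b
    3  aab$bbbbbaaabbabbaabba  a
    4  aabbaaab$bbbbbaaabbabb  b
    5  aabbabbaabbaaab$bbbbba  a
    6  ab$bbbbbaaabbabbaabbaa  a
    7  abbaaab$bbbbbaaabbabba  a
    8  abbaabbaaab$bbbbbaaabb  b
    9  abbabbaabbaaab$bbbbbaa  a
   10  b$bbbbbaaabbabbaabbaaa  a
   11  baaab$bbbbbaaabbabbaab  b
   12  baaabbabbaabbaaab$bbbb  b
   13  baabbaaab$bbbbbaaabbab  b
   14  babbaabbaaab$bbbbbaaab  b
   15  bbaaab$bbbbbaaabbabbaa  a
   16  bbaaabbabbaabbaaab$bbb  b
   17  bbaabbaaab$bbbbbaaabba  a
   18  bbabbaabbaaab$bbbbbaaa  a
   19  bbbaaabbabbaabbaaab$bb  b
   20  bbbbaaabbabbaabbaaab$b  b
   21  bbbbbaaabbabbaabbaaab$  $

bbbabaaabaabbbbabaabb$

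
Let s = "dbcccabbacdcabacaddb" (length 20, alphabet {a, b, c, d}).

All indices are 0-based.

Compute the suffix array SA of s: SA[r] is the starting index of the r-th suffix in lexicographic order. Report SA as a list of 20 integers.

[12, 5, 14, 8, 16, 19, 13, 7, 6, 1, 11, 4, 15, 3, 2, 9, 18, 0, 10, 17]

sorted suffixes:
  #0 SA[0]=12  'abacaddb'
  #1 SA[1]=5  'abbacdcabacaddb'
  #2 SA[2]=14  'acaddb'
  #3 SA[3]=8  'acdcabacaddb'
  #4 SA[4]=16  'addb'
  #5 SA[5]=19  'b'
  #6 SA[6]=13  'bacaddb'
  #7 SA[7]=7  'bacdcabacaddb'
  #8 SA[8]=6  'bbacdcabacaddb'
  #9 SA[9]=1  'bcccabbacdcabacaddb'
  #10 SA[10]=11  'cabacaddb'
  #11 SA[11]=4  'cabbacdcabacaddb'
  #12 SA[12]=15  'caddb'
  #13 SA[13]=3  'ccabbacdcabacaddb'
  #14 SA[14]=2  'cccabbacdcabacaddb'
  #15 SA[15]=9  'cdcabacaddb'
  #16 SA[16]=18  'db'
  #17 SA[17]=0  'dbcccabbacdcabacaddb'
  #18 SA[18]=10  'dcabacaddb'
  #19 SA[19]=17  'ddb'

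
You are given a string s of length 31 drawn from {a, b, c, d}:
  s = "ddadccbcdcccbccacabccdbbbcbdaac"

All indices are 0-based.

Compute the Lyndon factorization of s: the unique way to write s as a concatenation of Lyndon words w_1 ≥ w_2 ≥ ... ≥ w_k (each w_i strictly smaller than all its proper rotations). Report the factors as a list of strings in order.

["d", "d", "adccbcdcccbcc", "ac", "abccdbbbcbd", "aac"]

emit factor 1: 'd' (i=0, period=1)
emit factor 2: 'd' (i=1, period=1)
emit factor 3: 'adccbcdcccbcc' (i=2, period=13)
emit factor 4: 'ac' (i=15, period=2)
emit factor 5: 'abccdbbbcbd' (i=17, period=11)
emit factor 6: 'aac' (i=28, period=3)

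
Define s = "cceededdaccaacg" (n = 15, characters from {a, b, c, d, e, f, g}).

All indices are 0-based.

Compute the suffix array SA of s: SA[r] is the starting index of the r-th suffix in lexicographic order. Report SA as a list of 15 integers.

[11, 8, 12, 10, 9, 0, 1, 13, 7, 6, 4, 5, 3, 2, 14]

rank→(start, suffix):
  0 → (11, 'aacg')
  1 → (8, 'accaacg')
  2 → (12, 'acg')
  3 → (10, 'caacg')
  4 → (9, 'ccaacg')
  5 → (0, 'cceededdaccaacg')
  6 → (1, 'ceededdaccaacg')
  7 → (13, 'cg')
  8 → (7, 'daccaacg')
  9 → (6, 'ddaccaacg')
  10 → (4, 'deddaccaacg')
  11 → (5, 'eddaccaacg')
  12 → (3, 'ededdaccaacg')
  13 → (2, 'eededdaccaacg')
  14 → (14, 'g')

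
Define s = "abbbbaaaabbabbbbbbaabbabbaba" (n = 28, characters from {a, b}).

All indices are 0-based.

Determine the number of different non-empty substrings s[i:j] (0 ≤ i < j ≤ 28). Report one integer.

rank→(start, suffix):
  0 → (27, 'a')
  1 → (5, 'aaaabbabbbbbbaabbabbaba')
  2 → (6, 'aaabbabbbbbbaabbabbaba')
  3 → (18, 'aabbabbaba')
  4 → (7, 'aabbabbbbbbaabbabbaba')
  5 → (25, 'aba')
  6 → (22, 'abbaba')
  7 → (19, 'abbabbaba')
  8 → (8, 'abbabbbbbbaabbabbaba')
  9 → (0, 'abbbbaaaabbabbbbbbaabbabbaba')
  10 → (11, 'abbbbbbaabbabbaba')
  11 → (26, 'ba')
  12 → (4, 'baaaabbabbbbbbaabbabbaba')
  13 → (17, 'baabbabbaba')
  14 → (24, 'baba')
  15 → (21, 'babbaba')
  16 → (10, 'babbbbbbaabbabbaba')
  17 → (3, 'bbaaaabbabbbbbbaabbabbaba')
  18 → (16, 'bbaabbabbaba')
  19 → (23, 'bbaba')
  20 → (20, 'bbabbaba')
  21 → (9, 'bbabbbbbbaabbabbaba')
  22 → (2, 'bbbaaaabbabbbbbbaabbabbaba')
  23 → (15, 'bbbaabbabbaba')
  24 → (1, 'bbbbaaaabbabbbbbbaabbabbaba')
  25 → (14, 'bbbbaabbabbaba')
  26 → (13, 'bbbbbaabbabbaba')
  27 → (12, 'bbbbbbaabbabbaba')

SA = [27, 5, 6, 18, 7, 25, 22, 19, 8, 0, 11, 26, 4, 17, 24, 21, 10, 3, 16, 23, 20, 9, 2, 15, 1, 14, 13, 12]
[i] adj suffixes → lcp
  [1] 27/5 → 1 ('a')
  [2] 5/6 → 3 ('aaa')
  [3] 6/18 → 2 ('aa')
  [4] 18/7 → 7 ('aabbabb')
  [5] 7/25 → 1 ('a')
  [6] 25/22 → 2 ('ab')
  [7] 22/19 → 5 ('abbab')
  [8] 19/8 → 6 ('abbabb')
  [9] 8/0 → 3 ('abb')
  [10] 0/11 → 5 ('abbbb')
  [11] 11/26 → 0 ('')
  [12] 26/4 → 2 ('ba')
  [13] 4/17 → 3 ('baa')
  [14] 17/24 → 2 ('ba')
  [15] 24/21 → 3 ('bab')
  [16] 21/10 → 4 ('babb')
  [17] 10/3 → 1 ('b')
  [18] 3/16 → 4 ('bbaa')
  [19] 16/23 → 3 ('bba')
  [20] 23/20 → 4 ('bbab')
  [21] 20/9 → 5 ('bbabb')
  [22] 9/2 → 2 ('bb')
  [23] 2/15 → 5 ('bbbaa')
  [24] 15/1 → 3 ('bbb')
  [25] 1/14 → 6 ('bbbbaa')
  [26] 14/13 → 4 ('bbbb')
  [27] 13/12 → 5 ('bbbbb')

n(n+1)/2 = 28·29/2 = 406
Σ LCP = 0 + 1 + 3 + 2 + 7 + 1 + 2 + 5 + 6 + 3 + 5 + 0 + 2 + 3 + 2 + 3 + 4 + 1 + 4 + 3 + 4 + 5 + 2 + 5 + 3 + 6 + 4 + 5 = 91
distinct = 406 − 91 = 315

315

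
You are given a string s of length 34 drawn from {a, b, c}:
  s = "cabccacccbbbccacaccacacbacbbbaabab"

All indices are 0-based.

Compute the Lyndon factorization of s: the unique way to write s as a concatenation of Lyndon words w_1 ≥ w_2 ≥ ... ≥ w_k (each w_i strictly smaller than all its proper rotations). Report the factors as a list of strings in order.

emit factor 1: 'c' (i=0, period=1)
emit factor 2: 'abccacccbbbccacaccacacbacbbb' (i=1, period=28)
emit factor 3: 'aabab' (i=29, period=5)

["c", "abccacccbbbccacaccacacbacbbb", "aabab"]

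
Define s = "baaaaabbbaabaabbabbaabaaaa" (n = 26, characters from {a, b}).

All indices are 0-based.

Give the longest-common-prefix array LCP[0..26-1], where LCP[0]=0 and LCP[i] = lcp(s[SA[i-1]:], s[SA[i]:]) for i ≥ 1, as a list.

rank | idx | suffix
   0 |  25 | a
   1 |  24 | aa
   2 |  23 | aaa
   3 |  22 | aaaa
   4 |   1 | aaaaabbbaabaabbabbaabaaaa
   5 |   2 | aaaabbbaabaabbabbaabaaaa
   6 |   3 | aaabbbaabaabbabbaabaaaa
   7 |  19 | aabaaaa
   8 |   9 | aabaabbabbaabaaaa
   9 |  12 | aabbabbaabaaaa
  10 |   4 | aabbbaabaabbabbaabaaaa
  11 |  20 | abaaaa
  12 |  10 | abaabbabbaabaaaa
  13 |  16 | abbaabaaaa
  14 |  13 | abbabbaabaaaa
  15 |   5 | abbbaabaabbabbaabaaaa
  16 |  21 | baaaa
  17 |   0 | baaaaabbbaabaabbabbaabaaaa
  18 |  18 | baabaaaa
  19 |   8 | baabaabbabbaabaaaa
  20 |  11 | baabbabbaabaaaa
  21 |  15 | babbaabaaaa
  22 |  17 | bbaabaaaa
  23 |   7 | bbaabaabbabbaabaaaa
  24 |  14 | bbabbaabaaaa
  25 |   6 | bbbaabaabbabbaabaaaa

SA = [25, 24, 23, 22, 1, 2, 3, 19, 9, 12, 4, 20, 10, 16, 13, 5, 21, 0, 18, 8, 11, 15, 17, 7, 14, 6]
i: (SA[i-1],SA[i]) lcp shared
  1: (25,24) 1 'a'
  2: (24,23) 2 'aa'
  3: (23,22) 3 'aaa'
  4: (22,1) 4 'aaaa'
  5: (1,2) 4 'aaaa'
  6: (2,3) 3 'aaa'
  7: (3,19) 2 'aa'
  8: (19,9) 5 'aabaa'
  9: (9,12) 3 'aab'
  10: (12,4) 4 'aabb'
  11: (4,20) 1 'a'
  12: (20,10) 4 'abaa'
  13: (10,16) 2 'ab'
  14: (16,13) 4 'abba'
  15: (13,5) 3 'abb'
  16: (5,21) 0 ''
  17: (21,0) 5 'baaaa'
  18: (0,18) 3 'baa'
  19: (18,8) 6 'baabaa'
  20: (8,11) 4 'baab'
  21: (11,15) 2 'ba'
  22: (15,17) 1 'b'
  23: (17,7) 7 'bbaabaa'
  24: (7,14) 3 'bba'
  25: (14,6) 2 'bb'

[0, 1, 2, 3, 4, 4, 3, 2, 5, 3, 4, 1, 4, 2, 4, 3, 0, 5, 3, 6, 4, 2, 1, 7, 3, 2]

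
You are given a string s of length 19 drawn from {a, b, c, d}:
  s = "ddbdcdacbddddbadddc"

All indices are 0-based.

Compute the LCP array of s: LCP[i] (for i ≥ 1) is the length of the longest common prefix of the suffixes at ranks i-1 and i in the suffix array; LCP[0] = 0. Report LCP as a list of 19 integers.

sorted suffixes:
  #0 SA[0]=6  'acbddddbadddc'
  #1 SA[1]=14  'adddc'
  #2 SA[2]=13  'badddc'
  #3 SA[3]=2  'bdcdacbddddbadddc'
  #4 SA[4]=8  'bddddbadddc'
  #5 SA[5]=18  'c'
  #6 SA[6]=7  'cbddddbadddc'
  #7 SA[7]=4  'cdacbddddbadddc'
  #8 SA[8]=5  'dacbddddbadddc'
  #9 SA[9]=12  'dbadddc'
  #10 SA[10]=1  'dbdcdacbddddbadddc'
  #11 SA[11]=17  'dc'
  #12 SA[12]=3  'dcdacbddddbadddc'
  #13 SA[13]=11  'ddbadddc'
  #14 SA[14]=0  'ddbdcdacbddddbadddc'
  #15 SA[15]=16  'ddc'
  #16 SA[16]=10  'dddbadddc'
  #17 SA[17]=15  'dddc'
  #18 SA[18]=9  'ddddbadddc'

SA = [6, 14, 13, 2, 8, 18, 7, 4, 5, 12, 1, 17, 3, 11, 0, 16, 10, 15, 9]
[i] adj suffixes → lcp
  [1] 6/14 → 1 ('a')
  [2] 14/13 → 0 ('')
  [3] 13/2 → 1 ('b')
  [4] 2/8 → 2 ('bd')
  [5] 8/18 → 0 ('')
  [6] 18/7 → 1 ('c')
  [7] 7/4 → 1 ('c')
  [8] 4/5 → 0 ('')
  [9] 5/12 → 1 ('d')
  [10] 12/1 → 2 ('db')
  [11] 1/17 → 1 ('d')
  [12] 17/3 → 2 ('dc')
  [13] 3/11 → 1 ('d')
  [14] 11/0 → 3 ('ddb')
  [15] 0/16 → 2 ('dd')
  [16] 16/10 → 2 ('dd')
  [17] 10/15 → 3 ('ddd')
  [18] 15/9 → 3 ('ddd')

[0, 1, 0, 1, 2, 0, 1, 1, 0, 1, 2, 1, 2, 1, 3, 2, 2, 3, 3]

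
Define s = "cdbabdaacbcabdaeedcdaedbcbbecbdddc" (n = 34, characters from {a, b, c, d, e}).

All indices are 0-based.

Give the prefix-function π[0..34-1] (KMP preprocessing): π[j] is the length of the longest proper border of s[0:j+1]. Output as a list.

π[0] = 0
j=1 s[j]='d': π[1]=0 (border '')
j=2 s[j]='b': π[2]=0 (border '')
j=3 s[j]='a': π[3]=0 (border '')
j=4 s[j]='b': π[4]=0 (border '')
j=5 s[j]='d': π[5]=0 (border '')
j=6 s[j]='a': π[6]=0 (border '')
j=7 s[j]='a': π[7]=0 (border '')
j=8 s[j]='c': π[8]=1 (border 'c')
j=9 s[j]='b': k: 1→0; π[9]=0 (border '')
j=10 s[j]='c': π[10]=1 (border 'c')
j=11 s[j]='a': k: 1→0; π[11]=0 (border '')
j=12 s[j]='b': π[12]=0 (border '')
j=13 s[j]='d': π[13]=0 (border '')
j=14 s[j]='a': π[14]=0 (border '')
j=15 s[j]='e': π[15]=0 (border '')
j=16 s[j]='e': π[16]=0 (border '')
j=17 s[j]='d': π[17]=0 (border '')
j=18 s[j]='c': π[18]=1 (border 'c')
j=19 s[j]='d': π[19]=2 (border 'cd')
j=20 s[j]='a': k: 2→0; π[20]=0 (border '')
j=21 s[j]='e': π[21]=0 (border '')
j=22 s[j]='d': π[22]=0 (border '')
j=23 s[j]='b': π[23]=0 (border '')
j=24 s[j]='c': π[24]=1 (border 'c')
j=25 s[j]='b': k: 1→0; π[25]=0 (border '')
j=26 s[j]='b': π[26]=0 (border '')
j=27 s[j]='e': π[27]=0 (border '')
j=28 s[j]='c': π[28]=1 (border 'c')
j=29 s[j]='b': k: 1→0; π[29]=0 (border '')
j=30 s[j]='d': π[30]=0 (border '')
j=31 s[j]='d': π[31]=0 (border '')
j=32 s[j]='d': π[32]=0 (border '')
j=33 s[j]='c': π[33]=1 (border 'c')

[0, 0, 0, 0, 0, 0, 0, 0, 1, 0, 1, 0, 0, 0, 0, 0, 0, 0, 1, 2, 0, 0, 0, 0, 1, 0, 0, 0, 1, 0, 0, 0, 0, 1]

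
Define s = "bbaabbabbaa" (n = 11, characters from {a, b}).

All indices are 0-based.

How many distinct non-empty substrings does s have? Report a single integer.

rank→(start, suffix):
  0 → (10, 'a')
  1 → (9, 'aa')
  2 → (2, 'aabbabbaa')
  3 → (6, 'abbaa')
  4 → (3, 'abbabbaa')
  5 → (8, 'baa')
  6 → (1, 'baabbabbaa')
  7 → (5, 'babbaa')
  8 → (7, 'bbaa')
  9 → (0, 'bbaabbabbaa')
  10 → (4, 'bbabbaa')

SA = [10, 9, 2, 6, 3, 8, 1, 5, 7, 0, 4]
[i] adj suffixes → lcp
  [1] 10/9 → 1 ('a')
  [2] 9/2 → 2 ('aa')
  [3] 2/6 → 1 ('a')
  [4] 6/3 → 4 ('abba')
  [5] 3/8 → 0 ('')
  [6] 8/1 → 3 ('baa')
  [7] 1/5 → 2 ('ba')
  [8] 5/7 → 1 ('b')
  [9] 7/0 → 4 ('bbaa')
  [10] 0/4 → 3 ('bba')

n(n+1)/2 = 11·12/2 = 66
Σ LCP = 0 + 1 + 2 + 1 + 4 + 0 + 3 + 2 + 1 + 4 + 3 = 21
distinct = 66 − 21 = 45

45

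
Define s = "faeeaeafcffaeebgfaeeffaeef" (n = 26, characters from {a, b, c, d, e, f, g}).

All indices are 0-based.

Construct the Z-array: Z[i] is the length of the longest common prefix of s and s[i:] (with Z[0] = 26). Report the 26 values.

Z[0]=26
i=1: i≥r, start 0; Z[1]=0
i=2: i≥r, start 0; Z[2]=0
i=3: i≥r, start 0; Z[3]=0
i=4: i≥r, start 0; Z[4]=0
i=5: i≥r, start 0; Z[5]=0
i=6: i≥r, start 0; Z[6]=0
i=7: i≥r, start 0; Z[7]=1 extend→box=[7,8)
i=8: i≥r, start 0; Z[8]=0
i=9: i≥r, start 0; Z[9]=1 extend→box=[9,10)
i=10: i≥r, start 0; Z[10]=4 extend→box=[10,14)
i=11: min(r-i=3, Z[1]=0)=0; Z[11]=0
i=12: min(r-i=2, Z[2]=0)=0; Z[12]=0
i=13: min(r-i=1, Z[3]=0)=0; Z[13]=0
i=14: i≥r, start 0; Z[14]=0
i=15: i≥r, start 0; Z[15]=0
i=16: i≥r, start 0; Z[16]=4 extend→box=[16,20)
i=17: min(r-i=3, Z[1]=0)=0; Z[17]=0
i=18: min(r-i=2, Z[2]=0)=0; Z[18]=0
i=19: min(r-i=1, Z[3]=0)=0; Z[19]=0
i=20: i≥r, start 0; Z[20]=1 extend→box=[20,21)
i=21: i≥r, start 0; Z[21]=4 extend→box=[21,25)
i=22: min(r-i=3, Z[1]=0)=0; Z[22]=0
i=23: min(r-i=2, Z[2]=0)=0; Z[23]=0
i=24: min(r-i=1, Z[3]=0)=0; Z[24]=0
i=25: i≥r, start 0; Z[25]=1 extend→box=[25,26)

[26, 0, 0, 0, 0, 0, 0, 1, 0, 1, 4, 0, 0, 0, 0, 0, 4, 0, 0, 0, 1, 4, 0, 0, 0, 1]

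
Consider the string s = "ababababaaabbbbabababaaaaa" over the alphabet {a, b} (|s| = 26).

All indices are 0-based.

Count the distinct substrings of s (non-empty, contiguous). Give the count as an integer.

251

rank | idx | suffix
   0 |  25 | a
   1 |  24 | aa
   2 |  23 | aaa
   3 |  22 | aaaa
   4 |  21 | aaaaa
   5 |   8 | aaabbbbabababaaaaa
   6 |   9 | aabbbbabababaaaaa
   7 |  19 | abaaaaa
   8 |   6 | abaaabbbbabababaaaaa
   9 |  17 | ababaaaaa
  10 |   4 | ababaaabbbbabababaaaaa
  11 |  15 | abababaaaaa
  12 |   2 | abababaaabbbbabababaaaaa
  13 |   0 | ababababaaabbbbabababaaaaa
  14 |  10 | abbbbabababaaaaa
  15 |  20 | baaaaa
  16 |   7 | baaabbbbabababaaaaa
  17 |  18 | babaaaaa
  18 |   5 | babaaabbbbabababaaaaa
  19 |  16 | bababaaaaa
  20 |   3 | bababaaabbbbabababaaaaa
  21 |  14 | babababaaaaa
  22 |   1 | babababaaabbbbabababaaaaa
  23 |  13 | bbabababaaaaa
  24 |  12 | bbbabababaaaaa
  25 |  11 | bbbbabababaaaaa

SA = [25, 24, 23, 22, 21, 8, 9, 19, 6, 17, 4, 15, 2, 0, 10, 20, 7, 18, 5, 16, 3, 14, 1, 13, 12, 11]
i: (SA[i-1],SA[i]) lcp shared
  1: (25,24) 1 'a'
  2: (24,23) 2 'aa'
  3: (23,22) 3 'aaa'
  4: (22,21) 4 'aaaa'
  5: (21,8) 3 'aaa'
  6: (8,9) 2 'aa'
  7: (9,19) 1 'a'
  8: (19,6) 5 'abaaa'
  9: (6,17) 3 'aba'
  10: (17,4) 7 'ababaaa'
  11: (4,15) 5 'ababa'
  12: (15,2) 9 'abababaaa'
  13: (2,0) 7 'abababa'
  14: (0,10) 2 'ab'
  15: (10,20) 0 ''
  16: (20,7) 4 'baaa'
  17: (7,18) 2 'ba'
  18: (18,5) 6 'babaaa'
  19: (5,16) 4 'baba'
  20: (16,3) 8 'bababaaa'
  21: (3,14) 6 'bababa'
  22: (14,1) 10 'babababaaa'
  23: (1,13) 1 'b'
  24: (13,12) 2 'bb'
  25: (12,11) 3 'bbb'

n(n+1)/2 = 26·27/2 = 351
Σ LCP = 0 + 1 + 2 + 3 + 4 + 3 + 2 + 1 + 5 + 3 + 7 + 5 + 9 + 7 + 2 + 0 + 4 + 2 + 6 + 4 + 8 + 6 + 10 + 1 + 2 + 3 = 100
distinct = 351 − 100 = 251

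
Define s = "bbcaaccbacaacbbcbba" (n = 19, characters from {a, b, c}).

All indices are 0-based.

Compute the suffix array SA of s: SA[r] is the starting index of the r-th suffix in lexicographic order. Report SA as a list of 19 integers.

rank | idx | suffix
   0 |  18 | a
   1 |  10 | aacbbcbba
   2 |   3 | aaccbacaacbbcbba
   3 |   8 | acaacbbcbba
   4 |  11 | acbbcbba
   5 |   4 | accbacaacbbcbba
   6 |  17 | ba
   7 |   7 | bacaacbbcbba
   8 |  16 | bba
   9 |   0 | bbcaaccbacaacbbcbba
  10 |  13 | bbcbba
  11 |   1 | bcaaccbacaacbbcbba
  12 |  14 | bcbba
  13 |   9 | caacbbcbba
  14 |   2 | caaccbacaacbbcbba
  15 |   6 | cbacaacbbcbba
  16 |  15 | cbba
  17 |  12 | cbbcbba
  18 |   5 | ccbacaacbbcbba

[18, 10, 3, 8, 11, 4, 17, 7, 16, 0, 13, 1, 14, 9, 2, 6, 15, 12, 5]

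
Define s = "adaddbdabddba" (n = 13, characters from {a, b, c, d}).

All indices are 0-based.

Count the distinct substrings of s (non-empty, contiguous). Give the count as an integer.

75

rank | idx | suffix
   0 |  12 | a
   1 |   7 | abddba
   2 |   0 | adaddbdabddba
   3 |   2 | addbdabddba
   4 |  11 | ba
   5 |   5 | bdabddba
   6 |   8 | bddba
   7 |   6 | dabddba
   8 |   1 | daddbdabddba
   9 |  10 | dba
  10 |   4 | dbdabddba
  11 |   9 | ddba
  12 |   3 | ddbdabddba

SA = [12, 7, 0, 2, 11, 5, 8, 6, 1, 10, 4, 9, 3]
i: (SA[i-1],SA[i]) lcp shared
  1: (12,7) 1 'a'
  2: (7,0) 1 'a'
  3: (0,2) 2 'ad'
  4: (2,11) 0 ''
  5: (11,5) 1 'b'
  6: (5,8) 2 'bd'
  7: (8,6) 0 ''
  8: (6,1) 2 'da'
  9: (1,10) 1 'd'
  10: (10,4) 2 'db'
  11: (4,9) 1 'd'
  12: (9,3) 3 'ddb'

n(n+1)/2 = 13·14/2 = 91
Σ LCP = 0 + 1 + 1 + 2 + 0 + 1 + 2 + 0 + 2 + 1 + 2 + 1 + 3 = 16
distinct = 91 − 16 = 75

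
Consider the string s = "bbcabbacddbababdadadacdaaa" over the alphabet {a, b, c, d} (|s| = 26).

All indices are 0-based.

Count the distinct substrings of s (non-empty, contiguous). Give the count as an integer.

rank | idx | suffix
   0 |  25 | a
   1 |  24 | aa
   2 |  23 | aaa
   3 |  11 | ababdadadacdaaa
   4 |   3 | abbacddbababdadadacdaaa
   5 |  13 | abdadadacdaaa
   6 |  20 | acdaaa
   7 |   6 | acddbababdadadacdaaa
   8 |  18 | adacdaaa
   9 |  16 | adadacdaaa
  10 |  10 | bababdadadacdaaa
  11 |  12 | babdadadacdaaa
  12 |   5 | bacddbababdadadacdaaa
  13 |   4 | bbacddbababdadadacdaaa
  14 |   0 | bbcabbacddbababdadadacdaaa
  15 |   1 | bcabbacddbababdadadacdaaa
  16 |  14 | bdadadacdaaa
  17 |   2 | cabbacddbababdadadacdaaa
  18 |  21 | cdaaa
  19 |   7 | cddbababdadadacdaaa
  20 |  22 | daaa
  21 |  19 | dacdaaa
  22 |  17 | dadacdaaa
  23 |  15 | dadadacdaaa
  24 |   9 | dbababdadadacdaaa
  25 |   8 | ddbababdadadacdaaa

SA = [25, 24, 23, 11, 3, 13, 20, 6, 18, 16, 10, 12, 5, 4, 0, 1, 14, 2, 21, 7, 22, 19, 17, 15, 9, 8]
[i] adj suffixes → lcp
  [1] 25/24 → 1 ('a')
  [2] 24/23 → 2 ('aa')
  [3] 23/11 → 1 ('a')
  [4] 11/3 → 2 ('ab')
  [5] 3/13 → 2 ('ab')
  [6] 13/20 → 1 ('a')
  [7] 20/6 → 3 ('acd')
  [8] 6/18 → 1 ('a')
  [9] 18/16 → 3 ('ada')
  [10] 16/10 → 0 ('')
  [11] 10/12 → 3 ('bab')
  [12] 12/5 → 2 ('ba')
  [13] 5/4 → 1 ('b')
  [14] 4/0 → 2 ('bb')
  [15] 0/1 → 1 ('b')
  [16] 1/14 → 1 ('b')
  [17] 14/2 → 0 ('')
  [18] 2/21 → 1 ('c')
  [19] 21/7 → 2 ('cd')
  [20] 7/22 → 0 ('')
  [21] 22/19 → 2 ('da')
  [22] 19/17 → 2 ('da')
  [23] 17/15 → 4 ('dada')
  [24] 15/9 → 1 ('d')
  [25] 9/8 → 1 ('d')

n(n+1)/2 = 26·27/2 = 351
Σ LCP = 0 + 1 + 2 + 1 + 2 + 2 + 1 + 3 + 1 + 3 + 0 + 3 + 2 + 1 + 2 + 1 + 1 + 0 + 1 + 2 + 0 + 2 + 2 + 4 + 1 + 1 = 39
distinct = 351 − 39 = 312

312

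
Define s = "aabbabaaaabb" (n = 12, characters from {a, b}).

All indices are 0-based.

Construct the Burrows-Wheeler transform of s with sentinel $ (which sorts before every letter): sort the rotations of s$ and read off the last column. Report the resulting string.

bbaa$baababaa

rank  rotation       last
    0  $aabbabaaaabb  b
    1  aaaabb$aabbab  b
    2  aaabb$aabbaba  a
    3  aabb$aabbabaa  a
    4  aabbabaaaabb$  $
    5  abaaaabb$aabb  b
    6  abb$aabbabaaa  a
    7  abbabaaaabb$a  a
    8  b$aabbabaaaab  b
    9  baaaabb$aabba  a
   10  babaaaabb$aab  b
   11  bb$aabbabaaaa  a
   12  bbabaaaabb$aa  a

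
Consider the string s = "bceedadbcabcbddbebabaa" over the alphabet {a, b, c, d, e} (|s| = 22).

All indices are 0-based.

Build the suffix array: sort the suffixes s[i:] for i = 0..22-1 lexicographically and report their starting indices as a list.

rank→(start, suffix):
  0 → (21, 'a')
  1 → (20, 'aa')
  2 → (18, 'abaa')
  3 → (9, 'abcbddbebabaa')
  4 → (5, 'adbcabcbddbebabaa')
  5 → (19, 'baa')
  6 → (17, 'babaa')
  7 → (7, 'bcabcbddbebabaa')
  8 → (10, 'bcbddbebabaa')
  9 → (0, 'bceedadbcabcbddbebabaa')
  10 → (12, 'bddbebabaa')
  11 → (15, 'bebabaa')
  12 → (8, 'cabcbddbebabaa')
  13 → (11, 'cbddbebabaa')
  14 → (1, 'ceedadbcabcbddbebabaa')
  15 → (4, 'dadbcabcbddbebabaa')
  16 → (6, 'dbcabcbddbebabaa')
  17 → (14, 'dbebabaa')
  18 → (13, 'ddbebabaa')
  19 → (16, 'ebabaa')
  20 → (3, 'edadbcabcbddbebabaa')
  21 → (2, 'eedadbcabcbddbebabaa')

[21, 20, 18, 9, 5, 19, 17, 7, 10, 0, 12, 15, 8, 11, 1, 4, 6, 14, 13, 16, 3, 2]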